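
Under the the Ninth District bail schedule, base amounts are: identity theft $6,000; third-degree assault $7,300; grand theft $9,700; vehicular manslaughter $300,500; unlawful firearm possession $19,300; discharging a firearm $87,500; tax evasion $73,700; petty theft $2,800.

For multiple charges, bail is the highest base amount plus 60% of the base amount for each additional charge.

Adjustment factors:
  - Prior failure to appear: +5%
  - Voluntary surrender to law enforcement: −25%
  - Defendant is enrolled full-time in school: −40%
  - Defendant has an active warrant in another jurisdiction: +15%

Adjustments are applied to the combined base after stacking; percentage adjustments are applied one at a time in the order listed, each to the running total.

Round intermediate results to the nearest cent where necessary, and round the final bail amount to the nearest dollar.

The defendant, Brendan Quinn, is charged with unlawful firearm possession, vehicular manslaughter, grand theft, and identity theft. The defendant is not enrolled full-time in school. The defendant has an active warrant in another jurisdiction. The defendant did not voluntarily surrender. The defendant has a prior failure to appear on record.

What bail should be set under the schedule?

$388,211

Base amounts from the schedule: unlawful firearm possession $19,300; vehicular manslaughter $300,500; grand theft $9,700; identity theft $6,000.
Stacking rule: highest base plus 60% of each additional charge. Highest is vehicular manslaughter at $300,500. Additional: $19,300 × 60% = $11,580; $9,700 × 60% = $5,820; $6,000 × 60% = $3,600. Combined base = $300,500 + $21,000 = $321,500.
Prior failure to appear (+5%): $321,500 × 1.05 = $337,575.
Defendant has an active warrant in another jurisdiction (+15%): $337,575 × 1.15 = $388,211.25.
Rounded to the nearest dollar: $388,211.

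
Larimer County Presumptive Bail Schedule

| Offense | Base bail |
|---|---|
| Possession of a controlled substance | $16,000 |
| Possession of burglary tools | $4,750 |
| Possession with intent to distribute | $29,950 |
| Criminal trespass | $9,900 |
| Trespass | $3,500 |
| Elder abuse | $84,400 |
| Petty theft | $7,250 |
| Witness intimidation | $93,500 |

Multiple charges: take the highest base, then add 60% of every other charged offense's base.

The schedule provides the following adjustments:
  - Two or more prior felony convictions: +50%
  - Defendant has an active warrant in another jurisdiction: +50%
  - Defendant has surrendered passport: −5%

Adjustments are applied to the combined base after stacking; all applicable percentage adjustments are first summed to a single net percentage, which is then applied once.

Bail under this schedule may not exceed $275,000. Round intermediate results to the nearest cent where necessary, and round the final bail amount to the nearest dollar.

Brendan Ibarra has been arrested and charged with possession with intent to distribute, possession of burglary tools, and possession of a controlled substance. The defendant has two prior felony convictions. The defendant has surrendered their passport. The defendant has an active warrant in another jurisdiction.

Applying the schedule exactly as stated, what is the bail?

$82,680

Base amounts from the schedule: possession with intent to distribute $29,950; possession of burglary tools $4,750; possession of a controlled substance $16,000.
Stacking rule: highest base plus 60% of each additional charge. Highest is possession with intent to distribute at $29,950. Additional: $4,750 × 60% = $2,850; $16,000 × 60% = $9,600. Combined base = $29,950 + $12,450 = $42,400.
Net percentage adjustment: +50% +50% −5% = +95%. $42,400 × 1.95 = $82,680.
$82,680 is within the $275,000 maximum.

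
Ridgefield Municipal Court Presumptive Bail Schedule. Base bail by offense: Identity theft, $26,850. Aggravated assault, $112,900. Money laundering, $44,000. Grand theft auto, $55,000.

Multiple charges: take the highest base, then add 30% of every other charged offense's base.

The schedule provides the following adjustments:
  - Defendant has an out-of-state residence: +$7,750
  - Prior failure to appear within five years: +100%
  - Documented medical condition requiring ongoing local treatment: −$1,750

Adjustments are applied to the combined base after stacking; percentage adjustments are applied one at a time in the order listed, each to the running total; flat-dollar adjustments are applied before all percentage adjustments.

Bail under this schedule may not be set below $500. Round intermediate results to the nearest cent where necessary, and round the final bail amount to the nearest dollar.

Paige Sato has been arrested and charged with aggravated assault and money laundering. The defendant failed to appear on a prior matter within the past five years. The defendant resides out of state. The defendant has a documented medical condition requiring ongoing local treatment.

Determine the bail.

$264,200

Base amounts from the schedule: aggravated assault $112,900; money laundering $44,000.
Stacking rule: highest base plus 30% of each additional charge. Highest is aggravated assault at $112,900. Additional: $44,000 × 30% = $13,200. Combined base = $112,900 + $13,200 = $126,100.
Defendant has an out-of-state residence (+$7,750 flat): $126,100 + $7,750 = $133,850.
Documented medical condition requiring ongoing local treatment (−$1,750 flat): $133,850 − $1,750 = $132,100.
Prior failure to appear within five years (+100%): $132,100 × 2 = $264,200.
$264,200 is at or above the $500 minimum.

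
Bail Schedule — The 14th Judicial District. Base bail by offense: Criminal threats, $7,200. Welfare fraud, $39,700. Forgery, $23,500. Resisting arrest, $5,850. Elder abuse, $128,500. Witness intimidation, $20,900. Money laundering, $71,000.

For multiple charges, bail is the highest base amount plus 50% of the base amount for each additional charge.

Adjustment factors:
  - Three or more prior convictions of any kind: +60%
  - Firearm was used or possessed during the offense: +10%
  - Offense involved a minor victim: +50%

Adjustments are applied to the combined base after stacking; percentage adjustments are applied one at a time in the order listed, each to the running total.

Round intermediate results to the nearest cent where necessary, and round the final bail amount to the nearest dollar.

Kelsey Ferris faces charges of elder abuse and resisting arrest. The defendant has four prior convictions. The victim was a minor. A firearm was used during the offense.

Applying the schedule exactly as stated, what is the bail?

Base amounts from the schedule: elder abuse $128,500; resisting arrest $5,850.
Stacking rule: highest base plus 50% of each additional charge. Highest is elder abuse at $128,500. Additional: $5,850 × 50% = $2,925. Combined base = $128,500 + $2,925 = $131,425.
Three or more prior convictions of any kind (+60%): $131,425 × 1.6 = $210,280.
Firearm was used or possessed during the offense (+10%): $210,280 × 1.1 = $231,308.
Offense involved a minor victim (+50%): $231,308 × 1.5 = $346,962.

$346,962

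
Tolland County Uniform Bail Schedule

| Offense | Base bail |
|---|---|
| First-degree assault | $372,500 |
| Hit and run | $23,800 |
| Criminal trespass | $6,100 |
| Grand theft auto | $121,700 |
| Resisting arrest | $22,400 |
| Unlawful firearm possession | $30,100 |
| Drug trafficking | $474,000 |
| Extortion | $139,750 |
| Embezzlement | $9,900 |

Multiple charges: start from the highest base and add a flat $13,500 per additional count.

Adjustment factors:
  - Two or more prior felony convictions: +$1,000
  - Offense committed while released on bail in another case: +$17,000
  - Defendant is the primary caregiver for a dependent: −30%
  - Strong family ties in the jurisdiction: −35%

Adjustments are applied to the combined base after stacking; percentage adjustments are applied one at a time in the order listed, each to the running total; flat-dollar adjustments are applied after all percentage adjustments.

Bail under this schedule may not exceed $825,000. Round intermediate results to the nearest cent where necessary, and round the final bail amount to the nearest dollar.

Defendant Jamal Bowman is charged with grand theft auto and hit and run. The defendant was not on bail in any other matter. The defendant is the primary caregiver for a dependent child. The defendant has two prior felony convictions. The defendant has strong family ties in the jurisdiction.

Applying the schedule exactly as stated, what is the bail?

$62,516

Base amounts from the schedule: grand theft auto $121,700; hit and run $23,800.
Stacking rule: highest base plus $13,500 per additional charge. Highest is grand theft auto at $121,700; 1 additional charge → +$13,500. Combined base = $135,200.
Defendant is the primary caregiver for a dependent (−30%): $135,200 × 0.7 = $94,640.
Strong family ties in the jurisdiction (−35%): $94,640 × 0.65 = $61,516.
Two or more prior felony convictions (+$1,000 flat): $61,516 + $1,000 = $62,516.
$62,516 is within the $825,000 maximum.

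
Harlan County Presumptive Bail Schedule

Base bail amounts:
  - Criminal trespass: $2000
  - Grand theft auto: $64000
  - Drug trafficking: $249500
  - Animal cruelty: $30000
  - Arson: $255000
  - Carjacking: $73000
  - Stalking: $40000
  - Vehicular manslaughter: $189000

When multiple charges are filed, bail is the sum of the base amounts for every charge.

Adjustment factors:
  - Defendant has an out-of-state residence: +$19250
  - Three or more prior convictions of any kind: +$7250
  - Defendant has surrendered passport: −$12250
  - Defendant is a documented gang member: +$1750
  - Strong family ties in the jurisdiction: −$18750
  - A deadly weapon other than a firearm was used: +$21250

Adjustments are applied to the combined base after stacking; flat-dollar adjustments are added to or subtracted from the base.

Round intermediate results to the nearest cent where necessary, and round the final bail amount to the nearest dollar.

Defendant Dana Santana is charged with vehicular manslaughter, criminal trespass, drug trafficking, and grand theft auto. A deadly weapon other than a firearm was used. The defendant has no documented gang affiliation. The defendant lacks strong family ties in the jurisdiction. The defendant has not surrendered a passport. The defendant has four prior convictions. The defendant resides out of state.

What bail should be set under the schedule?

Base amounts from the schedule: vehicular manslaughter $189000; criminal trespass $2000; drug trafficking $249500; grand theft auto $64000.
Stacking rule: sum of all bases. $189000 + $2000 + $249500 + $64000 = $504500.
Defendant has an out-of-state residence (+$19250 flat): $504500 + $19250 = $523750.
Three or more prior convictions of any kind (+$7250 flat): $523750 + $7250 = $531000.
A deadly weapon other than a firearm was used (+$21250 flat): $531000 + $21250 = $552250.

$552250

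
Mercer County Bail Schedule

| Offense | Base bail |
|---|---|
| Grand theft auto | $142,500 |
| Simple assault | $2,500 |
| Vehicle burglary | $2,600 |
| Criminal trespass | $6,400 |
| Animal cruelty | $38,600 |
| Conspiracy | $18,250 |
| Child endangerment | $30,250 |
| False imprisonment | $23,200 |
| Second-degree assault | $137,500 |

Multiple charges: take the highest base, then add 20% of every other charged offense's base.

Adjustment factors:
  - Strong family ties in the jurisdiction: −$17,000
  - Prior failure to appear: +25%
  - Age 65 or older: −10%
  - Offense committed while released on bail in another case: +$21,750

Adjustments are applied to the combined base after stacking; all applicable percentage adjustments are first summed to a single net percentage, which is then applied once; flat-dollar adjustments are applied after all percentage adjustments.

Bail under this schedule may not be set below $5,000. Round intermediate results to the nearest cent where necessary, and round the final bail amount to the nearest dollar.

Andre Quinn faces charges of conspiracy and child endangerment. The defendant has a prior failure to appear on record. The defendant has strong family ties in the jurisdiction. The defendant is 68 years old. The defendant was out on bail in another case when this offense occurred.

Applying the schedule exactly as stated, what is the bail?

$43,735

Base amounts from the schedule: conspiracy $18,250; child endangerment $30,250.
Stacking rule: highest base plus 20% of each additional charge. Highest is child endangerment at $30,250. Additional: $18,250 × 20% = $3,650. Combined base = $30,250 + $3,650 = $33,900.
Net percentage adjustment: +25% −10% = +15%. $33,900 × 1.15 = $38,985.
Strong family ties in the jurisdiction (−$17,000 flat): $38,985 − $17,000 = $21,985.
Offense committed while released on bail in another case (+$21,750 flat): $21,985 + $21,750 = $43,735.
$43,735 is at or above the $5,000 minimum.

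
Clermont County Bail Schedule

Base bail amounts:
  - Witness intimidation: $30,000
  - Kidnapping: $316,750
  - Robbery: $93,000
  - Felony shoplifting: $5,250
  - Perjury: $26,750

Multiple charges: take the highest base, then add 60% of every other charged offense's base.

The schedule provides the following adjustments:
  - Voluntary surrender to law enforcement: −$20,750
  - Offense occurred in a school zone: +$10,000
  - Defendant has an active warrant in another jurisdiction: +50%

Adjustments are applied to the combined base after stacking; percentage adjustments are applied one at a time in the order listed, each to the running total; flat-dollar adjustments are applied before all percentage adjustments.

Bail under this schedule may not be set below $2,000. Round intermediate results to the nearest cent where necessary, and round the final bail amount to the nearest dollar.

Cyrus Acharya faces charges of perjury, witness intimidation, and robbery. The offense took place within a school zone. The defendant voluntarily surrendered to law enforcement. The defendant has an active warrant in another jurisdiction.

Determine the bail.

$174,450

Base amounts from the schedule: perjury $26,750; witness intimidation $30,000; robbery $93,000.
Stacking rule: highest base plus 60% of each additional charge. Highest is robbery at $93,000. Additional: $26,750 × 60% = $16,050; $30,000 × 60% = $18,000. Combined base = $93,000 + $34,050 = $127,050.
Voluntary surrender to law enforcement (−$20,750 flat): $127,050 − $20,750 = $106,300.
Offense occurred in a school zone (+$10,000 flat): $106,300 + $10,000 = $116,300.
Defendant has an active warrant in another jurisdiction (+50%): $116,300 × 1.5 = $174,450.
$174,450 is at or above the $2,000 minimum.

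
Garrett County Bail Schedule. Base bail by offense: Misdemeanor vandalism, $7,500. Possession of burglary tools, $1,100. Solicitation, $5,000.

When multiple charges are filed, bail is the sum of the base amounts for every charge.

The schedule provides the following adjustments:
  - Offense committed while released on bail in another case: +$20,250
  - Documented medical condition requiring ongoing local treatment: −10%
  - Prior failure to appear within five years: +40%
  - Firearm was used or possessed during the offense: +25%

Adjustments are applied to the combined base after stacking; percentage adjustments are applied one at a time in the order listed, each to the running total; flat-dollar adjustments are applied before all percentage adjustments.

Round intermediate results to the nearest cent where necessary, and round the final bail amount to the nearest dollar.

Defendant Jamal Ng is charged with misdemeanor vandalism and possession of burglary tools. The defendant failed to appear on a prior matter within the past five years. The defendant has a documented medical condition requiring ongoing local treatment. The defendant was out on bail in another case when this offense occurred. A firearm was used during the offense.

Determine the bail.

Base amounts from the schedule: misdemeanor vandalism $7,500; possession of burglary tools $1,100.
Stacking rule: sum of all bases. $7,500 + $1,100 = $8,600.
Offense committed while released on bail in another case (+$20,250 flat): $8,600 + $20,250 = $28,850.
Documented medical condition requiring ongoing local treatment (−10%): $28,850 × 0.9 = $25,965.
Prior failure to appear within five years (+40%): $25,965 × 1.4 = $36,351.
Firearm was used or possessed during the offense (+25%): $36,351 × 1.25 = $45,438.75.
Rounded to the nearest dollar: $45,439.

$45,439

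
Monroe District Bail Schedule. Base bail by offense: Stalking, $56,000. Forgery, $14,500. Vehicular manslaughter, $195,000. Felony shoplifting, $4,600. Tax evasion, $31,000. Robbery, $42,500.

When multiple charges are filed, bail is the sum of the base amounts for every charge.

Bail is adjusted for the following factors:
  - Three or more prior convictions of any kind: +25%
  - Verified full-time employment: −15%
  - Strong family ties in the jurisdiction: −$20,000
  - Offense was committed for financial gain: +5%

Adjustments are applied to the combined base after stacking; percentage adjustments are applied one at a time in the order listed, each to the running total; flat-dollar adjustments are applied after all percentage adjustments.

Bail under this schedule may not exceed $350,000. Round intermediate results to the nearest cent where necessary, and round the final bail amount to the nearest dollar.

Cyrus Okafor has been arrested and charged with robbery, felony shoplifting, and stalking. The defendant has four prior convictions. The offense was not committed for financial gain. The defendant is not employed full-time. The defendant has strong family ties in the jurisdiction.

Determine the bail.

$108,875

Base amounts from the schedule: robbery $42,500; felony shoplifting $4,600; stalking $56,000.
Stacking rule: sum of all bases. $42,500 + $4,600 + $56,000 = $103,100.
Three or more prior convictions of any kind (+25%): $103,100 × 1.25 = $128,875.
Strong family ties in the jurisdiction (−$20,000 flat): $128,875 − $20,000 = $108,875.
$108,875 is within the $350,000 maximum.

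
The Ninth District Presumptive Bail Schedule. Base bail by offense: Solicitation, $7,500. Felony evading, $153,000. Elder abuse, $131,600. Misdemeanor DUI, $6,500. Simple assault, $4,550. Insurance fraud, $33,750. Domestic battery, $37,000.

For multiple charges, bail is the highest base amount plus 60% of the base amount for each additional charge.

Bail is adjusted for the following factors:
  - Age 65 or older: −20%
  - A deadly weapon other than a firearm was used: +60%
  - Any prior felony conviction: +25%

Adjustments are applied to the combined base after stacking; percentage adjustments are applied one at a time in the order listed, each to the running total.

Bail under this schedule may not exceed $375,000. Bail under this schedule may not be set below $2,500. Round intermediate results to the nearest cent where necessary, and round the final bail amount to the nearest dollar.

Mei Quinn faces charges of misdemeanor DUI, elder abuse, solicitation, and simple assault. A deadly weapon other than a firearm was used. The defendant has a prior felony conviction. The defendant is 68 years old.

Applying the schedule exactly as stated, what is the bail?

$228,368

Base amounts from the schedule: misdemeanor DUI $6,500; elder abuse $131,600; solicitation $7,500; simple assault $4,550.
Stacking rule: highest base plus 60% of each additional charge. Highest is elder abuse at $131,600. Additional: $6,500 × 60% = $3,900; $7,500 × 60% = $4,500; $4,550 × 60% = $2,730. Combined base = $131,600 + $11,130 = $142,730.
Age 65 or older (−20%): $142,730 × 0.8 = $114,184.
A deadly weapon other than a firearm was used (+60%): $114,184 × 1.6 = $182,694.40.
Any prior felony conviction (+25%): $182,694.40 × 1.25 = $228,368.
$228,368 is within the $375,000 maximum.
$228,368 is at or above the $2,500 minimum.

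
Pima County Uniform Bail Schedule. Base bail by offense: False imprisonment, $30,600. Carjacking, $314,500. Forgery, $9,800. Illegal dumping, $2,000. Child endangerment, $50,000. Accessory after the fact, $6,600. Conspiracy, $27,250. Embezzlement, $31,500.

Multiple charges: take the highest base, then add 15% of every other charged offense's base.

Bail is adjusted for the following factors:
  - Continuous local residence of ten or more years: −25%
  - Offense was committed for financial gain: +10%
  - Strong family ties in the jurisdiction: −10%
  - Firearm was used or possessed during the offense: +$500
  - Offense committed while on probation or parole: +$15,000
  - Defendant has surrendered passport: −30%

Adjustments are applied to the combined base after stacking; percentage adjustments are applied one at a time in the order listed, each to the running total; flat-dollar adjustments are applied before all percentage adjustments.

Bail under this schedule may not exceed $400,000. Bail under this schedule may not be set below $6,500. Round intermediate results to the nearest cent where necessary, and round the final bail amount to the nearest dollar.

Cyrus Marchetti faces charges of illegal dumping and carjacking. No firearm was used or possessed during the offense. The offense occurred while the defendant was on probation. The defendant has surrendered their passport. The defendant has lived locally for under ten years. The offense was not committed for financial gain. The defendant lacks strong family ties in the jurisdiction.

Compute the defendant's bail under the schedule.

Base amounts from the schedule: illegal dumping $2,000; carjacking $314,500.
Stacking rule: highest base plus 15% of each additional charge. Highest is carjacking at $314,500. Additional: $2,000 × 15% = $300. Combined base = $314,500 + $300 = $314,800.
Offense committed while on probation or parole (+$15,000 flat): $314,800 + $15,000 = $329,800.
Defendant has surrendered passport (−30%): $329,800 × 0.7 = $230,860.
$230,860 is within the $400,000 maximum.
$230,860 is at or above the $6,500 minimum.

$230,860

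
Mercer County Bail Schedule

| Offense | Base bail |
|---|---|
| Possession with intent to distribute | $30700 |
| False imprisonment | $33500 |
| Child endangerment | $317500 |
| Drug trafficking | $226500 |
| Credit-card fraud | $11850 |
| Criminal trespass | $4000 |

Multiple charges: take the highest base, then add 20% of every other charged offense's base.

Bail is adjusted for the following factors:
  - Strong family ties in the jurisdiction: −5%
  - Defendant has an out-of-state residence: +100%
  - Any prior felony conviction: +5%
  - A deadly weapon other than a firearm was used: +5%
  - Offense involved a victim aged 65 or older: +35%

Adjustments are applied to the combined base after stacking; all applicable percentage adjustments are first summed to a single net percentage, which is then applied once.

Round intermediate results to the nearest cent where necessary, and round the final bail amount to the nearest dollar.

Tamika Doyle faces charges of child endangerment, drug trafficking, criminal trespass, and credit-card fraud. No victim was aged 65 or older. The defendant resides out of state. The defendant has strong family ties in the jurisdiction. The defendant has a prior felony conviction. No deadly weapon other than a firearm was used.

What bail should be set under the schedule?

$731940

Base amounts from the schedule: child endangerment $317500; drug trafficking $226500; criminal trespass $4000; credit-card fraud $11850.
Stacking rule: highest base plus 20% of each additional charge. Highest is child endangerment at $317500. Additional: $226500 × 20% = $45300; $4000 × 20% = $800; $11850 × 20% = $2370. Combined base = $317500 + $48470 = $365970.
Net percentage adjustment: −5% +100% +5% = +100%. $365970 × 2 = $731940.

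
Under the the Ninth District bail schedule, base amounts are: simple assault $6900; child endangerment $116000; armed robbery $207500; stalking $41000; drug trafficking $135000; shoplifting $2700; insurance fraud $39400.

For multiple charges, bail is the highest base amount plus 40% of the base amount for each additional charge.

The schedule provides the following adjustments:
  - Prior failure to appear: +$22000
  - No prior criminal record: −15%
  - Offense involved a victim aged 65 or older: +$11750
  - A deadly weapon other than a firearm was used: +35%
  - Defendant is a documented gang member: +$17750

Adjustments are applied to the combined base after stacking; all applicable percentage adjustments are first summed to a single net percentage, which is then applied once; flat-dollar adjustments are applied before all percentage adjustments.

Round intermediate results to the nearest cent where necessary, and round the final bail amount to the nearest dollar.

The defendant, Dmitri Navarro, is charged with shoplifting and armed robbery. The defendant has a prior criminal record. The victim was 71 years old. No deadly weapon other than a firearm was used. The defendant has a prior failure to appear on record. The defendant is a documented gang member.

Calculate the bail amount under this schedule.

$260080

Base amounts from the schedule: shoplifting $2700; armed robbery $207500.
Stacking rule: highest base plus 40% of each additional charge. Highest is armed robbery at $207500. Additional: $2700 × 40% = $1080. Combined base = $207500 + $1080 = $208580.
Prior failure to appear (+$22000 flat): $208580 + $22000 = $230580.
Offense involved a victim aged 65 or older (+$11750 flat): $230580 + $11750 = $242330.
Defendant is a documented gang member (+$17750 flat): $242330 + $17750 = $260080.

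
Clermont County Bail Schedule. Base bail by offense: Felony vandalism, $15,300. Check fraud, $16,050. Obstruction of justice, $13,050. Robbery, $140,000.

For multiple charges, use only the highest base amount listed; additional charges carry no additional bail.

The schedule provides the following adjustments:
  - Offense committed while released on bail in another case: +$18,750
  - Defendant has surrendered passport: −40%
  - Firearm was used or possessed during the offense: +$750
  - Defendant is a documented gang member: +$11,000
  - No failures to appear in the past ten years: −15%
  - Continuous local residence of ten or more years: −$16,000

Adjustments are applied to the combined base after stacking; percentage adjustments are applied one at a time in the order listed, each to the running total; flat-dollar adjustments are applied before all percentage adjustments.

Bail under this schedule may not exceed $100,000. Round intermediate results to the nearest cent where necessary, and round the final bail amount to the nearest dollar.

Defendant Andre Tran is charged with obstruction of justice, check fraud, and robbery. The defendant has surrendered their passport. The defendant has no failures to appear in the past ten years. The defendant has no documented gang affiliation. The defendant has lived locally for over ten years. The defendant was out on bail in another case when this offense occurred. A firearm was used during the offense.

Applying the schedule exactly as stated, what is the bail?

Base amounts from the schedule: obstruction of justice $13,050; check fraud $16,050; robbery $140,000.
Stacking rule: use the highest base only. Highest is robbery at $140,000. Combined base = $140,000.
Offense committed while released on bail in another case (+$18,750 flat): $140,000 + $18,750 = $158,750.
Firearm was used or possessed during the offense (+$750 flat): $158,750 + $750 = $159,500.
Continuous local residence of ten or more years (−$16,000 flat): $159,500 − $16,000 = $143,500.
Defendant has surrendered passport (−40%): $143,500 × 0.6 = $86,100.
No failures to appear in the past ten years (−15%): $86,100 × 0.85 = $73,185.
$73,185 is within the $100,000 maximum.

$73,185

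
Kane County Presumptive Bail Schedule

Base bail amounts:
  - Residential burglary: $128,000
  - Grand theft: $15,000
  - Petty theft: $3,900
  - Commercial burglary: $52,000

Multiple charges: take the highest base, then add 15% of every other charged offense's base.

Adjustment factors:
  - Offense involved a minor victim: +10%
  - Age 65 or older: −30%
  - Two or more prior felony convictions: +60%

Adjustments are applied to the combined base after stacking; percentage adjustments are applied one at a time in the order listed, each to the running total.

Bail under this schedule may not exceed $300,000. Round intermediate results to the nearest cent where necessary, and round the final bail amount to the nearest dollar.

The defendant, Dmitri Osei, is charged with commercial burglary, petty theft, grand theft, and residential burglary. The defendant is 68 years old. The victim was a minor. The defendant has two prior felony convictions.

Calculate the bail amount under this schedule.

$170,798

Base amounts from the schedule: commercial burglary $52,000; petty theft $3,900; grand theft $15,000; residential burglary $128,000.
Stacking rule: highest base plus 15% of each additional charge. Highest is residential burglary at $128,000. Additional: $52,000 × 15% = $7,800; $3,900 × 15% = $585; $15,000 × 15% = $2,250. Combined base = $128,000 + $10,635 = $138,635.
Offense involved a minor victim (+10%): $138,635 × 1.1 = $152,498.50.
Age 65 or older (−30%): $152,498.50 × 0.7 = $106,748.95.
Two or more prior felony convictions (+60%): $106,748.95 × 1.6 = $170,798.32.
$170,798.32 is within the $300,000 maximum.
Rounded to the nearest dollar: $170,798.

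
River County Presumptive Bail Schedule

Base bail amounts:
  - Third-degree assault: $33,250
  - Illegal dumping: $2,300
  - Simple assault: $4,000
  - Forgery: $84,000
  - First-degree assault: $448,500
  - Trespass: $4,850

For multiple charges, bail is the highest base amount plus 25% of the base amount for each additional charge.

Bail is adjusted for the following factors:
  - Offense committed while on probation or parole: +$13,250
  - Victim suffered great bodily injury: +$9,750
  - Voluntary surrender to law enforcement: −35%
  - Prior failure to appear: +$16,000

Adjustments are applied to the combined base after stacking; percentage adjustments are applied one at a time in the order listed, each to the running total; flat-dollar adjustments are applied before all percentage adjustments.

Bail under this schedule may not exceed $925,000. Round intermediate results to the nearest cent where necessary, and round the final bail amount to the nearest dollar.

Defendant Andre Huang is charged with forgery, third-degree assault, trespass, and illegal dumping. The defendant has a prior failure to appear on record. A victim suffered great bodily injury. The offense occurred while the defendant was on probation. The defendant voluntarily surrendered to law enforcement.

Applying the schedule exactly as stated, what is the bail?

Base amounts from the schedule: forgery $84,000; third-degree assault $33,250; trespass $4,850; illegal dumping $2,300.
Stacking rule: highest base plus 25% of each additional charge. Highest is forgery at $84,000. Additional: $33,250 × 25% = $8,312.50; $4,850 × 25% = $1,212.50; $2,300 × 25% = $575. Combined base = $84,000 + $10,100 = $94,100.
Offense committed while on probation or parole (+$13,250 flat): $94,100 + $13,250 = $107,350.
Victim suffered great bodily injury (+$9,750 flat): $107,350 + $9,750 = $117,100.
Prior failure to appear (+$16,000 flat): $117,100 + $16,000 = $133,100.
Voluntary surrender to law enforcement (−35%): $133,100 × 0.65 = $86,515.
$86,515 is within the $925,000 maximum.

$86,515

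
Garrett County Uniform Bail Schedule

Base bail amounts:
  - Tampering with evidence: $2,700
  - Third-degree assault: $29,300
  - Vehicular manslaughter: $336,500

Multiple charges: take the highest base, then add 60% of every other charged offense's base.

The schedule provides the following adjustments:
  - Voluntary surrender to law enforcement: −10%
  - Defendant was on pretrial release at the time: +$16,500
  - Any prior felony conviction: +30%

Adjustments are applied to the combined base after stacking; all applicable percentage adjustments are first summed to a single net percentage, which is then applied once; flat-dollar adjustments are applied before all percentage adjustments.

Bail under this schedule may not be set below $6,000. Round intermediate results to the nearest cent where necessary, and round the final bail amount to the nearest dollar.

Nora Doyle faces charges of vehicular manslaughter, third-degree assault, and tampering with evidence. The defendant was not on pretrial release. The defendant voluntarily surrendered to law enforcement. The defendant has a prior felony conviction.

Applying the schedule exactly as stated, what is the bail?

Base amounts from the schedule: vehicular manslaughter $336,500; third-degree assault $29,300; tampering with evidence $2,700.
Stacking rule: highest base plus 60% of each additional charge. Highest is vehicular manslaughter at $336,500. Additional: $29,300 × 60% = $17,580; $2,700 × 60% = $1,620. Combined base = $336,500 + $19,200 = $355,700.
Net percentage adjustment: −10% +30% = +20%. $355,700 × 1.2 = $426,840.
$426,840 is at or above the $6,000 minimum.

$426,840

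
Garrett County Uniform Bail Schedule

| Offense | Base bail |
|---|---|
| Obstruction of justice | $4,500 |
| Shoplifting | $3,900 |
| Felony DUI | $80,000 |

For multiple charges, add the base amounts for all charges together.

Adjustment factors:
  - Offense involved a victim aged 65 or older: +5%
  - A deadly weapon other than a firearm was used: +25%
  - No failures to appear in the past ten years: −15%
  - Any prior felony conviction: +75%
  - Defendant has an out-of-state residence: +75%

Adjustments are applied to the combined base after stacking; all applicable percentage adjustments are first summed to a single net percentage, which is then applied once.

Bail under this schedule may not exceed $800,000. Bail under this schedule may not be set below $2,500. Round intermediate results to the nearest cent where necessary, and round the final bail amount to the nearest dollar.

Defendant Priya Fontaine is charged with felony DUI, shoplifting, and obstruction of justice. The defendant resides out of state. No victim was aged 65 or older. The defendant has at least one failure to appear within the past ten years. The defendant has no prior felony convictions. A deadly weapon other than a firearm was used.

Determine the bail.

$176,800

Base amounts from the schedule: felony DUI $80,000; shoplifting $3,900; obstruction of justice $4,500.
Stacking rule: sum of all bases. $80,000 + $3,900 + $4,500 = $88,400.
Net percentage adjustment: +25% +75% = +100%. $88,400 × 2 = $176,800.
$176,800 is within the $800,000 maximum.
$176,800 is at or above the $2,500 minimum.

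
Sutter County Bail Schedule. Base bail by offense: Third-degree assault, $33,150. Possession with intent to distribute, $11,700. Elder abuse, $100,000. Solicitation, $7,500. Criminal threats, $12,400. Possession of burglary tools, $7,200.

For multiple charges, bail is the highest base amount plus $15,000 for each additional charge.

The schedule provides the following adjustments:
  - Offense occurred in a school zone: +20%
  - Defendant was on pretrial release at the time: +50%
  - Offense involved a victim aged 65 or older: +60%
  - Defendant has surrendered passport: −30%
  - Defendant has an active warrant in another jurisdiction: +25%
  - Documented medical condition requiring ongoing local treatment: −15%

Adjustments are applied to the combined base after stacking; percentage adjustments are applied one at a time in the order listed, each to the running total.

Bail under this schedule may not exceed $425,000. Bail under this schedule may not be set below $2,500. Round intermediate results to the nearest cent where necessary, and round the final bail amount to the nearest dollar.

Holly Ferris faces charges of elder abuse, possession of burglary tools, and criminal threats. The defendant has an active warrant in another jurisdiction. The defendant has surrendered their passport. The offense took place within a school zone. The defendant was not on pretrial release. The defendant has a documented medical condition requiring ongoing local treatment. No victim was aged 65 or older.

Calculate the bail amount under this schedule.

$116,025

Base amounts from the schedule: elder abuse $100,000; possession of burglary tools $7,200; criminal threats $12,400.
Stacking rule: highest base plus $15,000 per additional charge. Highest is elder abuse at $100,000; 2 additional charges → +$30,000. Combined base = $130,000.
Offense occurred in a school zone (+20%): $130,000 × 1.2 = $156,000.
Defendant has surrendered passport (−30%): $156,000 × 0.7 = $109,200.
Defendant has an active warrant in another jurisdiction (+25%): $109,200 × 1.25 = $136,500.
Documented medical condition requiring ongoing local treatment (−15%): $136,500 × 0.85 = $116,025.
$116,025 is within the $425,000 maximum.
$116,025 is at or above the $2,500 minimum.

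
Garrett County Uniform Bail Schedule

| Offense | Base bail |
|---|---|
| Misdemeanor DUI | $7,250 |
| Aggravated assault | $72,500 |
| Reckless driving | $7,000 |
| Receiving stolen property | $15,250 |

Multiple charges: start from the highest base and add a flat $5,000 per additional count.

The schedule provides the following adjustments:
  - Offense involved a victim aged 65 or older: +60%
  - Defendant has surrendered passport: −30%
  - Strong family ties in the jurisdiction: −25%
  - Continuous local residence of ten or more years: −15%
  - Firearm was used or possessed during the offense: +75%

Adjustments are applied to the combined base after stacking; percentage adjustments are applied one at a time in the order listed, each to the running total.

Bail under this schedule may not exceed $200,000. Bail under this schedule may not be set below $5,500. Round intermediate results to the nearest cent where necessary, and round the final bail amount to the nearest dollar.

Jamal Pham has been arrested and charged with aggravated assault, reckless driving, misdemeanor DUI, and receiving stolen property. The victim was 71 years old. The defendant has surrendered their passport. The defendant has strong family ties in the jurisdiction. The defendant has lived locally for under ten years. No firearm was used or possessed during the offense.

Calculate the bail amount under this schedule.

Base amounts from the schedule: aggravated assault $72,500; reckless driving $7,000; misdemeanor DUI $7,250; receiving stolen property $15,250.
Stacking rule: highest base plus $5,000 per additional charge. Highest is aggravated assault at $72,500; 3 additional charges → +$15,000. Combined base = $87,500.
Offense involved a victim aged 65 or older (+60%): $87,500 × 1.6 = $140,000.
Defendant has surrendered passport (−30%): $140,000 × 0.7 = $98,000.
Strong family ties in the jurisdiction (−25%): $98,000 × 0.75 = $73,500.
$73,500 is within the $200,000 maximum.
$73,500 is at or above the $5,500 minimum.

$73,500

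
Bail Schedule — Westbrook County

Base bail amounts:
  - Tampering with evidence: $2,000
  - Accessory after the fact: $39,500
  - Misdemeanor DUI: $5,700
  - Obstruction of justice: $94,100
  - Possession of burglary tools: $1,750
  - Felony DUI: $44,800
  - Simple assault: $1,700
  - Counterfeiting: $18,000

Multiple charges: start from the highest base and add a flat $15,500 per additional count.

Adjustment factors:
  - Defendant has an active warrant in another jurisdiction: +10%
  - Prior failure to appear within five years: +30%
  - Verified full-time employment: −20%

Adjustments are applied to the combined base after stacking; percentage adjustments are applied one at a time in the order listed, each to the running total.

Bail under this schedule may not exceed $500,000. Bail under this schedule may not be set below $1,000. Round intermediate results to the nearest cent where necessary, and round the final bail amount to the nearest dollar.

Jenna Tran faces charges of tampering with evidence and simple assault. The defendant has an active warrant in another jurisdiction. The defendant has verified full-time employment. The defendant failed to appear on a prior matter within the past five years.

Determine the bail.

Base amounts from the schedule: tampering with evidence $2,000; simple assault $1,700.
Stacking rule: highest base plus $15,500 per additional charge. Highest is tampering with evidence at $2,000; 1 additional charge → +$15,500. Combined base = $17,500.
Defendant has an active warrant in another jurisdiction (+10%): $17,500 × 1.1 = $19,250.
Prior failure to appear within five years (+30%): $19,250 × 1.3 = $25,025.
Verified full-time employment (−20%): $25,025 × 0.8 = $20,020.
$20,020 is within the $500,000 maximum.
$20,020 is at or above the $1,000 minimum.

$20,020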